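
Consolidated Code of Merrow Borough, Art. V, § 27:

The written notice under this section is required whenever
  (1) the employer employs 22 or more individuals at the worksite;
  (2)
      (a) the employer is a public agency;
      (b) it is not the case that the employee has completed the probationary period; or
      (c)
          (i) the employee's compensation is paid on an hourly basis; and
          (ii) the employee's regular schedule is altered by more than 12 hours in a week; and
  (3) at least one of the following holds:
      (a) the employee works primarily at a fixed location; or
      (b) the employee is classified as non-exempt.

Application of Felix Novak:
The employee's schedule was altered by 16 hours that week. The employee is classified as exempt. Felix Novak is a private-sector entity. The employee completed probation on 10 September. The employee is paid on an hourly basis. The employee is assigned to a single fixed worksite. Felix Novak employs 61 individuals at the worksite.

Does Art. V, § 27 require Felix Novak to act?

(1) ≥ 22 at site — satisfied.
(a) public agency — not satisfied.
(b) not (past probation) — not satisfied.
(i) hourly-paid — holds.
(ii) schedule shift > 12h — satisfied.
(c) = T AND T = true.
(2): F OR F OR T → true.
(a) fixed location — holds.
(b) non-exempt — not satisfied.
(3): T OR F → true.
Overall = T AND T AND T = true.

Yes — required.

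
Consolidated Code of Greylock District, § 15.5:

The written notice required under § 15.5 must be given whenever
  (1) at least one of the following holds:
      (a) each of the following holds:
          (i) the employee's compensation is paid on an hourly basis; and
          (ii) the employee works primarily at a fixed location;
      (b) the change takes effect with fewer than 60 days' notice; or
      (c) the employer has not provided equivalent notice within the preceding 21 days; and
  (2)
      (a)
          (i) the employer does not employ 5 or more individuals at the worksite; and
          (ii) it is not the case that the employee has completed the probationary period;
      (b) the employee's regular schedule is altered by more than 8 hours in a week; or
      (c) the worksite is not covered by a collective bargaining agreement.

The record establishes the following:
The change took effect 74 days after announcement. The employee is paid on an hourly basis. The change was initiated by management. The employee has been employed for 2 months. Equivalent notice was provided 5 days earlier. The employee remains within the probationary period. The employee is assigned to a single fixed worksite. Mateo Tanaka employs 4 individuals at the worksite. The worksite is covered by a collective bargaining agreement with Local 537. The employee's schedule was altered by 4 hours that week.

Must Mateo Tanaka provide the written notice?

Yes — required.

(i) hourly-paid — met.
(ii) fixed location — satisfied.
(a): T AND T → true.
(b) < 60 days' notice — not met.
(c) no recent notice — fails.
(1) = T OR F OR F = true.
(i) not (≥ 5 at site) — satisfied.
(ii) not (past probation) — met.
So (a) is satisfied (T AND T).
(b) schedule shift > 8h — not satisfied.
(c) no CBA — fails.
(2): T OR F OR F → true.
So Overall is satisfied (T AND T).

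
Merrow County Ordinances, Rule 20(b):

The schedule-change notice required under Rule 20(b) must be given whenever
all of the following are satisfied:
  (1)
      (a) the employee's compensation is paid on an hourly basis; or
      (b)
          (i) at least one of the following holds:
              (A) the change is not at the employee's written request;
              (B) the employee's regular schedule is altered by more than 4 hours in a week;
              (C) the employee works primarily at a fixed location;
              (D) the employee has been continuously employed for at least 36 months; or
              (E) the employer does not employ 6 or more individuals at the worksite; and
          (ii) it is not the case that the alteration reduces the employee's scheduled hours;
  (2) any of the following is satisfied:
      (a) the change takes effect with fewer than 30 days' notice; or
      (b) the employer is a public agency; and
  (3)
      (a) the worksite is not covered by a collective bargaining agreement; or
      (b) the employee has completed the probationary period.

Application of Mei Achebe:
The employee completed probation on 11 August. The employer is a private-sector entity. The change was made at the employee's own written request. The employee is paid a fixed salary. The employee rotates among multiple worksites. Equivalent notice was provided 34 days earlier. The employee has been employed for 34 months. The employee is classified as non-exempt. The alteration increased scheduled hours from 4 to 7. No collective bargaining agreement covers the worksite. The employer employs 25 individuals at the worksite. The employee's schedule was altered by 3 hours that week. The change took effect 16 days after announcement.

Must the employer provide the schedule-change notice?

No — not required.

(a) hourly-paid — not satisfied.
(A) not employee-requested — fails.
(B) schedule shift > 4h — fails.
(C) fixed location — not satisfied.
(D) tenure ≥ 36 mo. — not satisfied.
(E) not (≥ 6 at site) — not satisfied.
(i) = F OR F OR F OR F OR F = false.
(ii) not (hours reduced) — holds.
So (b) is not satisfied (F AND T).
(1): F OR F → false.
(a) < 30 days' notice — satisfied.
(b) public agency — fails.
So (2) is satisfied (T OR F).
(a) no CBA — holds.
(b) past probation — met.
(3) = T OR T = true.
Overall = F AND T AND T = false.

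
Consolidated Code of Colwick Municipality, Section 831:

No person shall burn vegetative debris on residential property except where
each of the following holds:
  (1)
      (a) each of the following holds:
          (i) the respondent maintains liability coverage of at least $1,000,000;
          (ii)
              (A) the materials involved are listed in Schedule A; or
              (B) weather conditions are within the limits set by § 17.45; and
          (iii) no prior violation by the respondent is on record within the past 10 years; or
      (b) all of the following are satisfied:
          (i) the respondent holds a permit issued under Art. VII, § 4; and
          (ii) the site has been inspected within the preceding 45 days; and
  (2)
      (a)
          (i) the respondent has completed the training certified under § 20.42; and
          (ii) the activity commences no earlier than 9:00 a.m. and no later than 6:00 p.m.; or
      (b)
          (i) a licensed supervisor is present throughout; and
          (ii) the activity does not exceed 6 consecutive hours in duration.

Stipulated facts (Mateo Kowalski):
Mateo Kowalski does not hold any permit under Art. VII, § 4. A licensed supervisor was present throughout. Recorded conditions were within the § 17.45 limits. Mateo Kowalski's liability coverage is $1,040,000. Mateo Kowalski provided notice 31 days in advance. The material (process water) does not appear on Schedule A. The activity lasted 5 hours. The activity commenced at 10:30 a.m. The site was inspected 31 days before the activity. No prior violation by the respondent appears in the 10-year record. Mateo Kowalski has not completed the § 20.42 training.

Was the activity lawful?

(i) coverage ≥ $1,000,000 — satisfied.
(A) Schedule A material — fails.
(B) weather ok — met.
So (ii) is satisfied (F OR T).
(iii) no prior violation — holds.
(a) = T AND T AND T = true.
(i) holds permit — not met.
(ii) site inspected — holds.
So (b) is not satisfied (F AND T).
So (1) is satisfied (T OR F).
(i) training certified — fails.
(ii) start within hours — holds.
(a) = F AND T = false.
(i) supervisor present — holds.
(ii) ≤ 6 hrs duration — satisfied.
(b): T AND T → true.
(2) = F OR T = true.
So Overall is satisfied (T AND T).

Yes — lawful.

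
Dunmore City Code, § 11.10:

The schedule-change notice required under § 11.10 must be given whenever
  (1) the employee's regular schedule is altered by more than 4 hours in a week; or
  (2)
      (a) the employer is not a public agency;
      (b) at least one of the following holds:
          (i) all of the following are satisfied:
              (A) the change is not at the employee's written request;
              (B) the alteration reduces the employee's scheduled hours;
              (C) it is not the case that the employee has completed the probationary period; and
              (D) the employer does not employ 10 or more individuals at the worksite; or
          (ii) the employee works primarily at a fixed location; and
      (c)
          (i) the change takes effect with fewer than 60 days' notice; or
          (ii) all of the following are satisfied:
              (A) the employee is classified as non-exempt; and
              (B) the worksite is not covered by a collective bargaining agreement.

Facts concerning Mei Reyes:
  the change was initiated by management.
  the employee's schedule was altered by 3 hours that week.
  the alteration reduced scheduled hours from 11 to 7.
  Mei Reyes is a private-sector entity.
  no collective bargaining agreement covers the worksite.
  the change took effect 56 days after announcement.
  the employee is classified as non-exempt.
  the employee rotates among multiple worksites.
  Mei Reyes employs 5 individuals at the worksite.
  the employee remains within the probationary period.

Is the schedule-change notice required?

(1) schedule shift > 4h — fails.
(a) not (public agency) — satisfied.
(A) not employee-requested — holds.
(B) hours reduced — holds.
(C) not (past probation) — met.
(D) not (≥ 10 at site) — met.
So (i) is satisfied (T AND T AND T AND T).
(ii) fixed location — not met.
So (b) is satisfied (T OR F).
(i) < 60 days' notice — satisfied.
(A) non-exempt — met.
(B) no CBA — met.
So (ii) is satisfied (T AND T).
So (c) is satisfied (T OR T).
So (2) is satisfied (T AND T AND T).
Overall = F OR T = true.

Yes — required.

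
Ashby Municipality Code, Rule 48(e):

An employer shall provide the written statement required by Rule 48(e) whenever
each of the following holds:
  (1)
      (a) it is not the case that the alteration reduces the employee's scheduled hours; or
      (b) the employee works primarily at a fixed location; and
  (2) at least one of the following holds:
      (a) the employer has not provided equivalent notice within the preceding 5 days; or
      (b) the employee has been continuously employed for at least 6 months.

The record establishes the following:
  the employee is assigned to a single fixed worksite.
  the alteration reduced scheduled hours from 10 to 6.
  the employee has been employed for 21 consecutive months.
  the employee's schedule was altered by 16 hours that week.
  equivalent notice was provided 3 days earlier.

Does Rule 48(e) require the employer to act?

Yes — required.

(a) not (hours reduced) — fails.
(b) fixed location — holds.
(1): F OR T → true.
(a) no recent notice — fails.
(b) tenure ≥ 6 mo. — satisfied.
(2): F OR T → true.
Overall = T AND T = true.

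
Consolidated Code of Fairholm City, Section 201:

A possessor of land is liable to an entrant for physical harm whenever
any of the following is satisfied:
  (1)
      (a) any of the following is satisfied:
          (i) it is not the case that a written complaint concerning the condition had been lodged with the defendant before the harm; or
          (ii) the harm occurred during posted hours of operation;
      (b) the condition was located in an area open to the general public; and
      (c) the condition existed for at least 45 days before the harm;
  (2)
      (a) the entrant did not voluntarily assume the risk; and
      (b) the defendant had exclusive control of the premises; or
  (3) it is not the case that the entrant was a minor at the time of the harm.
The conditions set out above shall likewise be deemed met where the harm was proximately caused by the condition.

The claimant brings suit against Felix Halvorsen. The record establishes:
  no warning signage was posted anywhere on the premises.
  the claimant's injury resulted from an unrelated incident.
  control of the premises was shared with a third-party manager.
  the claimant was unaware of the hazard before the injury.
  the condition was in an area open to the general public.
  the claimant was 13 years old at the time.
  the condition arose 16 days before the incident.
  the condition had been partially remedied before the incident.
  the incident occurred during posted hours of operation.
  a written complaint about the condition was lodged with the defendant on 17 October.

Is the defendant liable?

No — not liable.

(i) not (complaint lodged) — not satisfied.
(ii) during posted hours — holds.
(a) = F OR T = true.
(b) public area — holds.
(c) condition ≥45 days old — fails.
So (1) is not satisfied (T AND T AND F).
(a) no assumed risk — holds.
(b) exclusive control — fails.
(2) = T AND F = false.
(3) not (entrant a minor) — not satisfied.
Overall = F OR F OR F = false.
Exception (proximate cause) — not satisfied.
Result: main false OR exception false → false.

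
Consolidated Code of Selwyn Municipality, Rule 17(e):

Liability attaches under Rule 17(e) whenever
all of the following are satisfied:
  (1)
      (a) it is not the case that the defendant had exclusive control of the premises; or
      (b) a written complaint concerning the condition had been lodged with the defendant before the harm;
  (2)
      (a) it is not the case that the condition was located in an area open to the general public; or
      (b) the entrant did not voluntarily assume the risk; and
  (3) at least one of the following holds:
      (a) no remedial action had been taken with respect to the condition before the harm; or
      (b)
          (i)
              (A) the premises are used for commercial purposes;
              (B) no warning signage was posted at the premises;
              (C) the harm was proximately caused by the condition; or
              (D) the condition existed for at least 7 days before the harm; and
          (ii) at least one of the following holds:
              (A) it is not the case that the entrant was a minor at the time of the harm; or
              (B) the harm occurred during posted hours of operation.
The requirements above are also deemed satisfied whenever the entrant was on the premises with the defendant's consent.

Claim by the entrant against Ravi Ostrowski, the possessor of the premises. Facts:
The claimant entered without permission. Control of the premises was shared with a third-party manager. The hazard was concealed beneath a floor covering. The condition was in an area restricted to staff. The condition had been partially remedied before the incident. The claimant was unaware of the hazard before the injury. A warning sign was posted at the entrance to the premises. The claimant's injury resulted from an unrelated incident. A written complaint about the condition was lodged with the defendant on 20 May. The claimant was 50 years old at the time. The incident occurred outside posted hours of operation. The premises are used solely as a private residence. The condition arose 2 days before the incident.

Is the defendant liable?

(a) not (exclusive control) — holds.
(b) complaint lodged — met.
So (1) is satisfied (T OR T).
(a) not (public area) — holds.
(b) no assumed risk — holds.
So (2) is satisfied (T OR T).
(a) no remedial action — fails.
(A) commercial use — not met.
(B) no signage posted — not satisfied.
(C) proximate cause — not met.
(D) condition ≥7 days old — fails.
(i): F OR F OR F OR F → false.
(A) not (entrant a minor) — holds.
(B) during posted hours — fails.
So (ii) is satisfied (T OR F).
So (b) is not satisfied (F AND T).
(3) = F OR F = false.
So Overall is not satisfied (T AND T AND F).
Exception (consent to enter) — not satisfied.
Result: main false OR exception false → false.

No — not liable.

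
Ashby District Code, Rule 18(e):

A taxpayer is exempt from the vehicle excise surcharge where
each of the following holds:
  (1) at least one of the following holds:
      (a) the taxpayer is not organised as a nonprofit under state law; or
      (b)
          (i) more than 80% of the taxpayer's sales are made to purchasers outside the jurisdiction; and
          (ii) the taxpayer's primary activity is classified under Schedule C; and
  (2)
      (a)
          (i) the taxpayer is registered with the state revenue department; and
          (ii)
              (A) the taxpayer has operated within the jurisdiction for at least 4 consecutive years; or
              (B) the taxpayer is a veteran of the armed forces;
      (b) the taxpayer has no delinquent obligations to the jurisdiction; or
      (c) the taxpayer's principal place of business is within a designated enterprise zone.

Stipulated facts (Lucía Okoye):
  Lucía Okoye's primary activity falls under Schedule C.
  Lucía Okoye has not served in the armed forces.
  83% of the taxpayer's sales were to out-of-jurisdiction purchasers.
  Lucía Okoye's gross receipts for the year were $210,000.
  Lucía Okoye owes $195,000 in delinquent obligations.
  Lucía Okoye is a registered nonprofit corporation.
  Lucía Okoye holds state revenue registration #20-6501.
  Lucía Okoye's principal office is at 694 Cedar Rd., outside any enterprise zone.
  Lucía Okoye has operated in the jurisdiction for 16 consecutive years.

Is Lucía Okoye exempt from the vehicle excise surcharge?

(a) not (nonprofit) — not met.
(i) >80% out-of-jur. sales — holds.
(ii) Schedule C activity — holds.
(b) = T AND T = true.
So (1) is satisfied (F OR T).
(i) state-registered — met.
(A) ≥ 4 yrs in jurisdiction — satisfied.
(B) veteran — fails.
(ii): T OR F → true.
(a): T AND T → true.
(b) no delinquency — not met.
(c) in enterprise zone — fails.
(2) = T OR F OR F = true.
Overall = T AND T = true.

Yes — exempt.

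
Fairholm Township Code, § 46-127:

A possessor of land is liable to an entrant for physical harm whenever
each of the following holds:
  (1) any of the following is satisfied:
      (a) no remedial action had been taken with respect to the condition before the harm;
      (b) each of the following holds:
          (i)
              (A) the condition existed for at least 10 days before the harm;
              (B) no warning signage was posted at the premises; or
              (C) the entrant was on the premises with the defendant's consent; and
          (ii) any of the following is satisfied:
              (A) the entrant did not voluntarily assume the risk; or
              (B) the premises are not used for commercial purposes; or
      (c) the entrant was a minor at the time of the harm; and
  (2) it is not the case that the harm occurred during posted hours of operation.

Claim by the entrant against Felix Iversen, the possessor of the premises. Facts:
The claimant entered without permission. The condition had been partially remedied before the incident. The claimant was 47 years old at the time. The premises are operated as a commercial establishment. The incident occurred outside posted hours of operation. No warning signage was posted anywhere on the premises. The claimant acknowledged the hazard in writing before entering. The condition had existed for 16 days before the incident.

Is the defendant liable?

No — not liable.

(a) no remedial action — not met.
(A) condition ≥10 days old — satisfied.
(B) no signage posted — satisfied.
(C) consent to enter — fails.
(i) = T OR T OR F = true.
(A) no assumed risk — not met.
(B) not (commercial use) — fails.
So (ii) is not satisfied (F OR F).
(b): T AND F → false.
(c) entrant a minor — fails.
(1): F OR F OR F → false.
(2) not (during posted hours) — met.
Overall = F AND T = false.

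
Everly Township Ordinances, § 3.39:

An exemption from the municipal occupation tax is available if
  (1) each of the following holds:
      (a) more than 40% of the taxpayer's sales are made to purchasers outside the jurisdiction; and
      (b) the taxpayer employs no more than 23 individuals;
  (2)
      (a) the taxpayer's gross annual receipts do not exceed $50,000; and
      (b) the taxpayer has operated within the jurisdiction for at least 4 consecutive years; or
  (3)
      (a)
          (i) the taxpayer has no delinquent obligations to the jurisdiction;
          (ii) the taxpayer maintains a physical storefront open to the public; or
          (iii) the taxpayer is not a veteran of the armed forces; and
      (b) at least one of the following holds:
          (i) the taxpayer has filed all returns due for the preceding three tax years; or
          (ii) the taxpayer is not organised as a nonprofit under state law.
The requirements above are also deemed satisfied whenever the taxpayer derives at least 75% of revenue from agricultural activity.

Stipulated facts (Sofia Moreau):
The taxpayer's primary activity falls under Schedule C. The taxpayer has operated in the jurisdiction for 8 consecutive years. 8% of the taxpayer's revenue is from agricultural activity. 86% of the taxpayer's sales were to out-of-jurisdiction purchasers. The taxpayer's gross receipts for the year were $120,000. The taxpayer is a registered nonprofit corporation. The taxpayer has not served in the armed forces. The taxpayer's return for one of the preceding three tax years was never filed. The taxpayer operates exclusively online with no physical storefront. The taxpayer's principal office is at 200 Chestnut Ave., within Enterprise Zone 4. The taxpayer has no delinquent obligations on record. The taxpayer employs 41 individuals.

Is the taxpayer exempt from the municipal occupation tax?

No — not exempt.

(a) >40% out-of-jur. sales — satisfied.
(b) ≤ 23 employees — not satisfied.
(1): T AND F → false.
(a) receipts ≤ $50,000 — not satisfied.
(b) ≥ 4 yrs in jurisdiction — met.
(2): F AND T → false.
(i) no delinquency — holds.
(ii) has storefront — not satisfied.
(iii) not (veteran) — satisfied.
(a) = T OR F OR T = true.
(i) returns current — not satisfied.
(ii) not (nonprofit) — not satisfied.
(b): F OR F → false.
So (3) is not satisfied (T AND F).
So Overall is not satisfied (F OR F OR F).
Exception (≥75% agricultural) — not satisfied.
Result: main false OR exception false → false.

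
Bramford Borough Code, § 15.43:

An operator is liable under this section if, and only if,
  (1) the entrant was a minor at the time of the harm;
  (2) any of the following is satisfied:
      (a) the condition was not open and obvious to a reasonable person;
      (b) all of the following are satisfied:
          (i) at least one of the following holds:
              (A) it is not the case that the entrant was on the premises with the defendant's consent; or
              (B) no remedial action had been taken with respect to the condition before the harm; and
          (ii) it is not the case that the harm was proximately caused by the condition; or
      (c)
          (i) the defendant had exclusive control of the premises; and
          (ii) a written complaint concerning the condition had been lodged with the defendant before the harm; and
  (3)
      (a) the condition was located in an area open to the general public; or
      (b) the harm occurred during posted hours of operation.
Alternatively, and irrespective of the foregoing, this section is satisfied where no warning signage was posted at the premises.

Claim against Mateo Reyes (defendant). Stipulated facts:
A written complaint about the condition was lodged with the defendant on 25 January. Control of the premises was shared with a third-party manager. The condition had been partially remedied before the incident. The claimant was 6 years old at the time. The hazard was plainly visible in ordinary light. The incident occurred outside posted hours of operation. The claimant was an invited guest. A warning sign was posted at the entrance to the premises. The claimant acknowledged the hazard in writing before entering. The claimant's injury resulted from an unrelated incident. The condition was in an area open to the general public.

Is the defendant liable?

No — not liable.

(1) entrant a minor — met.
(a) not open/obvious — fails.
(A) not (consent to enter) — not met.
(B) no remedial action — not satisfied.
(i) = F OR F = false.
(ii) not (proximate cause) — satisfied.
(b) = F AND T = false.
(i) exclusive control — not satisfied.
(ii) complaint lodged — met.
So (c) is not satisfied (F AND T).
(2): F OR F OR F → false.
(a) public area — satisfied.
(b) during posted hours — not satisfied.
(3) = T OR F = true.
So Overall is not satisfied (T AND F AND T).
Exception (no signage posted) — not satisfied.
Result: main false OR exception false → false.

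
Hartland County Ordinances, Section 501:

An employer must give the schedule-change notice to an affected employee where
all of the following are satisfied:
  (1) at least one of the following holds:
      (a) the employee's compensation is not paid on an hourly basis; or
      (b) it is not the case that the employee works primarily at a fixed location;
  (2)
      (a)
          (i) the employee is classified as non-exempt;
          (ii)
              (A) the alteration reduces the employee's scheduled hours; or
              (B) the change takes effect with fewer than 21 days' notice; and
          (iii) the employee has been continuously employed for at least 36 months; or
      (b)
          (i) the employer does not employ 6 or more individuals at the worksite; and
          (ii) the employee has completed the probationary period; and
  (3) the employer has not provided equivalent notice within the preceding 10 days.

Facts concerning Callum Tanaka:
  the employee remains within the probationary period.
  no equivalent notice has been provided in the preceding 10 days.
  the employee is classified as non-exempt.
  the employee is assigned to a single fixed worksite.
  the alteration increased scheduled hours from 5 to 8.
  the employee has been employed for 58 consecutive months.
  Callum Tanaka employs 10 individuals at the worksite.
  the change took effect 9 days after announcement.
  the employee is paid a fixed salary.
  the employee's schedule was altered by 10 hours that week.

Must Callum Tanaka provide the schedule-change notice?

Yes — required.

(a) not (hourly-paid) — satisfied.
(b) not (fixed location) — fails.
(1) = T OR F = true.
(i) non-exempt — holds.
(A) hours reduced — not met.
(B) < 21 days' notice — satisfied.
So (ii) is satisfied (F OR T).
(iii) tenure ≥ 36 mo. — met.
(a) = T AND T AND T = true.
(i) not (≥ 6 at site) — not met.
(ii) past probation — fails.
So (b) is not satisfied (F AND F).
So (2) is satisfied (T OR F).
(3) no recent notice — satisfied.
Overall: T AND T AND T → true.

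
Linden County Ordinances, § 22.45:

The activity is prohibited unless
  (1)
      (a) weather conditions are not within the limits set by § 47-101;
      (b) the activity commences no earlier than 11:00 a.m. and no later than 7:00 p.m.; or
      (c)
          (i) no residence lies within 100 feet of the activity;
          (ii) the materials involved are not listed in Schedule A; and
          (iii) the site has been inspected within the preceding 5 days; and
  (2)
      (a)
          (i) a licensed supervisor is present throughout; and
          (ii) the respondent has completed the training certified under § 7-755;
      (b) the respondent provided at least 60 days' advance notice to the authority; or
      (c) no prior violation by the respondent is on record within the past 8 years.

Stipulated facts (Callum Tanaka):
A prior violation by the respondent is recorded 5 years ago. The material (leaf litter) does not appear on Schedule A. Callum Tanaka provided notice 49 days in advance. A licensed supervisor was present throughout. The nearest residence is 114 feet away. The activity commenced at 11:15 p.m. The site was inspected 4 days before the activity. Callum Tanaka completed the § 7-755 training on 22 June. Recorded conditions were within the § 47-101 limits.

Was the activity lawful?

Yes — lawful.

(a) not (weather ok) — fails.
(b) start within hours — fails.
(i) no residence in 100 ft — holds.
(ii) not (Schedule A material) — met.
(iii) site inspected — met.
(c): T AND T AND T → true.
(1): F OR F OR T → true.
(i) supervisor present — met.
(ii) training certified — satisfied.
(a): T AND T → true.
(b) ≥60 days' notice — not satisfied.
(c) no prior violation — not satisfied.
(2): T OR F OR F → true.
So Overall is satisfied (T AND T).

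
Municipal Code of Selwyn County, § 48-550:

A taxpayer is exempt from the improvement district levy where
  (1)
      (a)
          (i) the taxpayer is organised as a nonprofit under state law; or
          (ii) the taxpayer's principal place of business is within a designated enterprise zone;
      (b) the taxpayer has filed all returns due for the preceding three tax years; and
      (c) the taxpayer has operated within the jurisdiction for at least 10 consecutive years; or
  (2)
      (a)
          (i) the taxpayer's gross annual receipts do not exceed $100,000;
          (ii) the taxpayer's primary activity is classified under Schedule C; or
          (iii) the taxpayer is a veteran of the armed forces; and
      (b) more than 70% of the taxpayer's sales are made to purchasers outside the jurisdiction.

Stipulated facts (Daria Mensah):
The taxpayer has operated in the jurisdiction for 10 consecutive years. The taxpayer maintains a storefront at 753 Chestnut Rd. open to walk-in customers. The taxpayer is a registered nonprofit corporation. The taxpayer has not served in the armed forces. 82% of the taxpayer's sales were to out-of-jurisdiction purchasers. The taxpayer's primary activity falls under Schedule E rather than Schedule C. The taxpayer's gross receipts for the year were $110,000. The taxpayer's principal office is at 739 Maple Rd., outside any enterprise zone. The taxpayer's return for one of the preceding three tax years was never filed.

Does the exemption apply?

No — not exempt.

(i) nonprofit — met.
(ii) in enterprise zone — fails.
(a): T OR F → true.
(b) returns current — fails.
(c) ≥ 10 yrs in jurisdiction — holds.
(1): T AND F AND T → false.
(i) receipts ≤ $100,000 — fails.
(ii) Schedule C activity — fails.
(iii) veteran — not met.
(a) = F OR F OR F = false.
(b) >70% out-of-jur. sales — met.
So (2) is not satisfied (F AND T).
Overall: F OR F → false.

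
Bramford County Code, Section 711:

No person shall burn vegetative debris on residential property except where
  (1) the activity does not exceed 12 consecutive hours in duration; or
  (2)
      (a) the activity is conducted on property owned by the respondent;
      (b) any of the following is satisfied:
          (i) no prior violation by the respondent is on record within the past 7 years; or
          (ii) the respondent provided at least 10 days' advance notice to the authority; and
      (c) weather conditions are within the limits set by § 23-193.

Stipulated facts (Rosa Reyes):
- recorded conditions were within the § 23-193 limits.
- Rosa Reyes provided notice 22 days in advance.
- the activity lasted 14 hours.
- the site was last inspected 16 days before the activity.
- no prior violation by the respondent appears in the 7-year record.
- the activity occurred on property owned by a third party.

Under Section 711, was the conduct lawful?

(1) ≤ 12 hrs duration — fails.
(a) own property — not satisfied.
(i) no prior violation — satisfied.
(ii) ≥10 days' notice — holds.
(b) = T OR T = true.
(c) weather ok — holds.
(2): F AND T AND T → false.
Overall = F OR F = false.

No — unlawful.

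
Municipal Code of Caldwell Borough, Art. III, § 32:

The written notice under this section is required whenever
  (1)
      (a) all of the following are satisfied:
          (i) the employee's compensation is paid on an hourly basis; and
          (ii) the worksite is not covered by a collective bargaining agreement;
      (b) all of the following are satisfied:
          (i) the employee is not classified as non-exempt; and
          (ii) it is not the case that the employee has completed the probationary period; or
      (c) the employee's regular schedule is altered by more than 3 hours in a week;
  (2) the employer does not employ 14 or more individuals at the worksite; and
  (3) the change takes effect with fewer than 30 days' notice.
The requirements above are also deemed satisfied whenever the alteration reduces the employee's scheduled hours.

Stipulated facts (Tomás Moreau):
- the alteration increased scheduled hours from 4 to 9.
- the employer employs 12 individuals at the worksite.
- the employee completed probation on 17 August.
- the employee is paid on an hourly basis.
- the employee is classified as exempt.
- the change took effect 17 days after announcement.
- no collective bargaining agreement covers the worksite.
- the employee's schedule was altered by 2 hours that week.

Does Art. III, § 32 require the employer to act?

Yes — required.

(i) hourly-paid — holds.
(ii) no CBA — satisfied.
(a): T AND T → true.
(i) not (non-exempt) — holds.
(ii) not (past probation) — not satisfied.
(b) = T AND F = false.
(c) schedule shift > 3h — fails.
So (1) is satisfied (T OR F OR F).
(2) not (≥ 14 at site) — holds.
(3) < 30 days' notice — met.
Overall = T AND T AND T = true.
Exception (hours reduced) — not satisfied.
Result: main true OR exception false → true.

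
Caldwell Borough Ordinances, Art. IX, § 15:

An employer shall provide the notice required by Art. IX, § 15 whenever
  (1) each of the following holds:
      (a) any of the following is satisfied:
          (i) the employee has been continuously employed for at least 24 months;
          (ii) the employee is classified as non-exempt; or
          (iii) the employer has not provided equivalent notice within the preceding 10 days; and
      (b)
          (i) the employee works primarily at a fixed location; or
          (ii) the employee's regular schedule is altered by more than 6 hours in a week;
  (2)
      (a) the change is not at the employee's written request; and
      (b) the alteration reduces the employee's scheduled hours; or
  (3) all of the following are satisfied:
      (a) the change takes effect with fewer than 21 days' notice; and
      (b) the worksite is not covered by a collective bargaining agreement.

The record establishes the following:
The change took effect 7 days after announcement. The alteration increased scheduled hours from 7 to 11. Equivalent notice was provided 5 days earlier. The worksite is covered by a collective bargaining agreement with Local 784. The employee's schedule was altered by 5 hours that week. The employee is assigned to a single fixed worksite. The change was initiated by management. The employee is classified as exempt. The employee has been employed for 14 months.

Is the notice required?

(i) tenure ≥ 24 mo. — not satisfied.
(ii) non-exempt — not satisfied.
(iii) no recent notice — not met.
So (a) is not satisfied (F OR F OR F).
(i) fixed location — holds.
(ii) schedule shift > 6h — not satisfied.
So (b) is satisfied (T OR F).
So (1) is not satisfied (F AND T).
(a) not employee-requested — satisfied.
(b) hours reduced — not satisfied.
(2) = T AND F = false.
(a) < 21 days' notice — holds.
(b) no CBA — not met.
(3) = T AND F = false.
Overall: F OR F OR F → false.

No — not required.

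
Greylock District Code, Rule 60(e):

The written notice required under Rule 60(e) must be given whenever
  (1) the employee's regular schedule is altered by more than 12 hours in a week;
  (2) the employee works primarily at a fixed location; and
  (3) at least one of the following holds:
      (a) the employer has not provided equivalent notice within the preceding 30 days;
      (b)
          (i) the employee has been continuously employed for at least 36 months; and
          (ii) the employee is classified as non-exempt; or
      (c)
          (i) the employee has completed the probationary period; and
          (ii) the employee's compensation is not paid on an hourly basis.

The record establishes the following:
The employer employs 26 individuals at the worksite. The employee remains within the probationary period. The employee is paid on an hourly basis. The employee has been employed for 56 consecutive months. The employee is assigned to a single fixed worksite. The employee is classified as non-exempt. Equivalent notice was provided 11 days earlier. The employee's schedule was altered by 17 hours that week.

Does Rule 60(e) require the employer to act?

(1) schedule shift > 12h — holds.
(2) fixed location — met.
(a) no recent notice — not met.
(i) tenure ≥ 36 mo. — satisfied.
(ii) non-exempt — satisfied.
(b) = T AND T = true.
(i) past probation — not satisfied.
(ii) not (hourly-paid) — fails.
(c) = F AND F = false.
So (3) is satisfied (F OR T OR F).
Overall: T AND T AND T → true.

Yes — required.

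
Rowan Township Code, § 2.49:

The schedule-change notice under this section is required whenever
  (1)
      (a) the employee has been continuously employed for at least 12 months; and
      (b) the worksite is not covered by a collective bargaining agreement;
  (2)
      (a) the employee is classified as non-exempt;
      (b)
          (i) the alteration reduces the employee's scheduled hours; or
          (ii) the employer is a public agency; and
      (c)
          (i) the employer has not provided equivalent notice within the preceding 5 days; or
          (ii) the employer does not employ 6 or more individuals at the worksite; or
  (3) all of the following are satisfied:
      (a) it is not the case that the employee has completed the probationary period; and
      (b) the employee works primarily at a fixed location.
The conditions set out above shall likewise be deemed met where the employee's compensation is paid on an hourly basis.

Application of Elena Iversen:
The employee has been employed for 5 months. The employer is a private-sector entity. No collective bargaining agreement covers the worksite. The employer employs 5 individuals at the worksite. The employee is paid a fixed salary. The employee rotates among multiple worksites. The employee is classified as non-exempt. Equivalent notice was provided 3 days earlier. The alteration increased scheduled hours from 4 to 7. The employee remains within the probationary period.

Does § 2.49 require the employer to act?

(a) tenure ≥ 12 mo. — not met.
(b) no CBA — satisfied.
(1): F AND T → false.
(a) non-exempt — met.
(i) hours reduced — not met.
(ii) public agency — not satisfied.
(b) = F OR F = false.
(i) no recent notice — not met.
(ii) not (≥ 6 at site) — holds.
So (c) is satisfied (F OR T).
(2): T AND F AND T → false.
(a) not (past probation) — holds.
(b) fixed location — not satisfied.
So (3) is not satisfied (T AND F).
Overall: F OR F OR F → false.
Exception (hourly-paid) — not satisfied.
Result: main false OR exception false → false.

No — not required.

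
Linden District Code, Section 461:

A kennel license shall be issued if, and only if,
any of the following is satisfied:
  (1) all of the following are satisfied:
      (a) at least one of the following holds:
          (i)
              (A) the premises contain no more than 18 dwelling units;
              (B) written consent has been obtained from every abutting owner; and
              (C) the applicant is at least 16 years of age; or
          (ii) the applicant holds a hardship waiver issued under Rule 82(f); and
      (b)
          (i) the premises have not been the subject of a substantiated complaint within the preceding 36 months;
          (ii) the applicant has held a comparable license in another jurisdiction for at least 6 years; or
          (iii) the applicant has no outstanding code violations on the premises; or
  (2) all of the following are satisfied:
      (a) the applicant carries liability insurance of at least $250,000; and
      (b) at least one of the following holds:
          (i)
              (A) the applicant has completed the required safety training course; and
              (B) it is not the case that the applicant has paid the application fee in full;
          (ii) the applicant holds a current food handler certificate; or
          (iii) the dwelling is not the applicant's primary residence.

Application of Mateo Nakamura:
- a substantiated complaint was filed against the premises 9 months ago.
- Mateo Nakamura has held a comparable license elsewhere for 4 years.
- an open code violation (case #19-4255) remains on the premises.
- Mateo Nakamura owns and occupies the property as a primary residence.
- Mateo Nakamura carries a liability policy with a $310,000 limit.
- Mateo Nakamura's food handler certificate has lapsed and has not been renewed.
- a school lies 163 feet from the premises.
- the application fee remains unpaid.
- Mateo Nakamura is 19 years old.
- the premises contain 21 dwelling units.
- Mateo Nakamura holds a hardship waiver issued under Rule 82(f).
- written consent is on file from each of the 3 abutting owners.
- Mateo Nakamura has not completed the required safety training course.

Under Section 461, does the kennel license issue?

(A) ≤ 18 units — fails.
(B) all abutters consent — met.
(C) age ≥ 16 — holds.
(i) = F AND T AND T = false.
(ii) hardship waiver — holds.
(a): F OR T → true.
(i) no complaint in 36 mo. — fails.
(ii) prior license ≥ 6 yr — fails.
(iii) no code violations — fails.
So (b) is not satisfied (F OR F OR F).
So (1) is not satisfied (T AND F).
(a) insurance ≥ $250,000 — met.
(A) safety training — not satisfied.
(B) not (fee paid) — satisfied.
So (i) is not satisfied (F AND T).
(ii) food handler cert. — not met.
(iii) not (primary residence) — not satisfied.
(b): F OR F OR F → false.
So (2) is not satisfied (T AND F).
Overall = F OR F = false.

No — denied.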